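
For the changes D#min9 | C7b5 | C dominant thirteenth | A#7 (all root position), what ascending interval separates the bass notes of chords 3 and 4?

augmented 6th

The roots are C and A#.
From C to A#: 10 semitones over a sixth = augmented.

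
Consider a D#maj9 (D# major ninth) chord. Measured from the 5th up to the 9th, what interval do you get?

Spelling the chord: D#–F##–A#–C##–E#.
That puts A# below E#.
Counting 5 letters and 7 half steps from A# gives a perfect fifth.

P5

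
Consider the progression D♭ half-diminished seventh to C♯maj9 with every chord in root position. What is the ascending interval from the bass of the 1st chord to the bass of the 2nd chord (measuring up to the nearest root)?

The roots are D♭ and C♯.
From D♭ to C♯: 12 semitones over a seventh = augmented.

augmented 7th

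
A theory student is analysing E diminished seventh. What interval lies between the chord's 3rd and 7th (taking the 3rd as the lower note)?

Edim7 (E diminished seventh) is spelled E, G, B♭, D♭.
So we need the interval from G up to D♭.
5 letter names make it a fifth; at 6 semitones (a half step narrower than perfect) the quality is diminished.

diminished 5th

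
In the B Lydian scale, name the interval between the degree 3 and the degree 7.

Spelling the B Lydian scale: B C♯ D♯ E♯ F♯ G♯ A♯.
That puts D♯ below A♯.
Counting 5 letters and 7 half steps from D♯ gives a perfect fifth.

perfect fifth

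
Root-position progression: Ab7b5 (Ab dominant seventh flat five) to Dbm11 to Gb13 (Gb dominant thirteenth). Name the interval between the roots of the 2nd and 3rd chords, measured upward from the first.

The roots are Db and Gb.
Counting 4 letters and 5 half steps from Db gives a perfect fourth.

perfect fourth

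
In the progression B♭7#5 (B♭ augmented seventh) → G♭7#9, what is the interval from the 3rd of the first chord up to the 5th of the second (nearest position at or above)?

diminished octave

The 3rd of B♭7#5 (B♭ augmented seventh) is D; the 5th of G♭7#9 is D♭.
8 letter names make it an octave; at 11 semitones (a half step narrower than perfect) the quality is diminished.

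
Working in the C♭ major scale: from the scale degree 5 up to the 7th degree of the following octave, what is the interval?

major tenth

C♭ major: C♭ D♭ E♭ F♭ G♭ A♭ B♭.
So we need the interval from G♭ up to B♭.
Counting 10 letters and 16 half steps from G♭ gives a major tenth.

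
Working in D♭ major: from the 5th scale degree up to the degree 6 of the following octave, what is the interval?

M9

The scale runs D♭ E♭ F G♭ A♭ B♭ C.
So we need the interval from A♭ up to B♭.
From A♭ to B♭ is 14 semitones, exactly the major ninth.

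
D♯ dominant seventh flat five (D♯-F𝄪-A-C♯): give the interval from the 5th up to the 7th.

major third

The 5th is A and the 7th is C♯.
A up to C♯ spans 3 letter names and 4 semitones — a major third.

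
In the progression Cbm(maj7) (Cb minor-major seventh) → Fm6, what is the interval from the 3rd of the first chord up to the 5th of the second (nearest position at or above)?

augmented 6th

Cbm(maj7) (Cb minor-major seventh) has Ebb as its 3rd, and Fm6 has C as its 5th.
From Ebb to C: 10 semitones over a sixth = augmented.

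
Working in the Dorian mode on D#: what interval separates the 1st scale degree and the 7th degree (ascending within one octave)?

D# dorian: D# E# F# G# A# B# C#.
1st scale degree = D#; 7th scale degree = C#.
7 letter names make it a seventh; at 10 semitones (a half step narrower than major) the quality is minor.

minor seventh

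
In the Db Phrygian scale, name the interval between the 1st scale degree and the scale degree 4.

P4

Db phrygian: Db Ebb Fb Gb Ab Bbb Cb.
1st scale degree = Db; 4th scale degree = Gb.
Counting 4 letters and 5 half steps from Db gives a perfect fourth.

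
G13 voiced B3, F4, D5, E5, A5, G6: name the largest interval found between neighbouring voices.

Adjacent intervals: B3→F4 = diminished fifth; F4→D5 = major sixth; D5→E5 = major second; E5→A5 = perfect fourth; A5→G6 = minor seventh.
The largest is A5 to G6, a minor seventh (10 semitones).

minor seventh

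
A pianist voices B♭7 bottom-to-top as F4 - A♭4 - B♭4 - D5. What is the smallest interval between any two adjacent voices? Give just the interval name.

major second

Adjacent intervals: F4→A♭4 = minor third; A♭4→B♭4 = major second; B♭4→D5 = major third.
The smallest is A♭4 to B♭4, a major second (2 semitones).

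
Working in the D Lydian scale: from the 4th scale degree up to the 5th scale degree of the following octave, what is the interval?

minor ninth

Spelling the D Lydian scale: D E F♯ G♯ A B C♯.
4th scale degree = G♯; scale degree 5 (up an octave) = A.
9 letter names make it a ninth; at 13 semitones (a half step narrower than major) the quality is minor.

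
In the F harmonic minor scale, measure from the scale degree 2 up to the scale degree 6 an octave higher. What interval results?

F harmonic minor: F G A♭ B♭ C D♭ E.
Scale degree 2 = G; degree 6 (up an octave) = D♭.
G up to D♭ is 18 semitones, a half step narrower than a perfect twelfth, so the interval is diminished.

diminished twelfth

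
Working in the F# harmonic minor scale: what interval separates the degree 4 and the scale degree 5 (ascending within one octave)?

The scale runs F# G# A B C# D E#.
Degree 4 = B; degree 5 = C#.
From B to C# is 2 semitones, exactly the major second.

major 2nd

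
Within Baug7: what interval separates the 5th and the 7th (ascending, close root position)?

B augmented seventh is spelled B-D#-F##-A.
5th = F##; 7th = A.
3 letter names make it a third; at 2 semitones (a whole step narrower than major) the quality is diminished.

d3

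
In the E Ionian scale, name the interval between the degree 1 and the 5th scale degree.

perfect 5th

Spelling the E Ionian scale: E F# G# A B C# D#.
Degree 1 = E; degree 5 = B.
E up to B spans 5 letter names and 7 semitones — a perfect fifth.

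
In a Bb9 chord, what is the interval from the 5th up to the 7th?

Spelling the chord: Bb-D-F-Ab-C.
The 5th is F and the 7th is Ab.
From F to Ab: 3 semitones over a third = minor.

m3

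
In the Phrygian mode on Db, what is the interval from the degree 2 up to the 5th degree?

augmented fourth

The scale runs Db Ebb Fb Gb Ab Bbb Cb.
The degree 2 is Ebb and the 5th scale degree is Ab.
Ebb up to Ab is 6 semitones, a half step wider than a perfect fourth, so the interval is augmented.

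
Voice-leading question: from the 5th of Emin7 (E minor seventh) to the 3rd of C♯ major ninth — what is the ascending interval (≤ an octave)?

The 5th of Emin7 (E minor seventh) is B; the 3rd of C♯ major ninth is E♯.
4 letter names make it a fourth; at 6 semitones (a half step wider than perfect) the quality is augmented.

augmented fourth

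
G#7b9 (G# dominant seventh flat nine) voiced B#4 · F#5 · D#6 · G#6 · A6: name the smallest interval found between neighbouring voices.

Adjacent intervals: B#4→F#5 = diminished fifth; F#5→D#6 = major sixth; D#6→G#6 = perfect fourth; G#6→A6 = minor second.
The smallest is G#6 to A6, a minor second (1 semitone).

minor 2nd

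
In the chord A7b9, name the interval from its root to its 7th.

The chord tones of A7b9 are A–C♯–E–G–B♭.
Root = A; 7th = G.
From A to G: 10 semitones over a seventh = minor.

minor 7th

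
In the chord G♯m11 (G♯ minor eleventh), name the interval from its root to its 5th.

P5

G♯m11: G♯ B D♯ F♯ A♯ C♯.
So we need the interval from G♯ up to D♯.
From G♯ to D♯ is 7 semitones, exactly the perfect fifth.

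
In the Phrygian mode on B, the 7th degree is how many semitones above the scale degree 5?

3

The scale is B C D E F♯ G A.
F♯ up to A is a minor third — 3 semitones.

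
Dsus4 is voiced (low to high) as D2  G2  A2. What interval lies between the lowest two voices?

perfect fourth

Those voices are D2 and G2.
From D to G is 5 semitones, exactly the perfect fourth.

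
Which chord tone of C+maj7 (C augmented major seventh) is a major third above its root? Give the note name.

E

C augmented major seventh is spelled C-E-G#-B.
The root is C. A major third above C is E.
E is the chord's 3rd.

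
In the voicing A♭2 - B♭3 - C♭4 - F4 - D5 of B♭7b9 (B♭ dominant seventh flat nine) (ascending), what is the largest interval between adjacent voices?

Adjacent intervals: A♭2→B♭3 = major ninth; B♭3→C♭4 = minor second; C♭4→F4 = augmented fourth; F4→D5 = major sixth.
The largest is A♭2 to B♭3, a major ninth (14 semitones).

major ninth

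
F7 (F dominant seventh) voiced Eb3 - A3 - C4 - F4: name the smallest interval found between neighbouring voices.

Adjacent intervals: Eb3→A3 = augmented fourth; A3→C4 = minor third; C4→F4 = perfect fourth.
The smallest is A3 to C4, a minor third (3 semitones).

minor third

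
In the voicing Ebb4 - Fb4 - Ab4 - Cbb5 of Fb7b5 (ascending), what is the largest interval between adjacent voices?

Adjacent intervals: Ebb4→Fb4 = major second; Fb4→Ab4 = major third; Ab4→Cbb5 = diminished third.
The largest is Fb4 to Ab4, a major third (4 semitones).

major 3rd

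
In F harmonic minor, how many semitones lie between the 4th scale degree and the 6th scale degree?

The scale is F G Ab Bb C Db E.
Bb up to Db is a minor third — 3 semitones.

3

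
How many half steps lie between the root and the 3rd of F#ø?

3

F# half-diminished seventh is spelled F#-A-C-E.
F# to A is a minor third: 3 semitones.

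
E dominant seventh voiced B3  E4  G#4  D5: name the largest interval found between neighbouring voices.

Adjacent intervals: B3→E4 = perfect fourth; E4→G#4 = major third; G#4→D5 = diminished fifth.
The largest is G#4 to D5, a diminished fifth (6 semitones).

diminished fifth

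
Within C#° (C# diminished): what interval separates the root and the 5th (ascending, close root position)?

diminished fifth

Spelling the chord: C#, E, G.
So we need the interval from C# up to G.
5 letter names make it a fifth; at 6 semitones (a half step narrower than perfect) the quality is diminished.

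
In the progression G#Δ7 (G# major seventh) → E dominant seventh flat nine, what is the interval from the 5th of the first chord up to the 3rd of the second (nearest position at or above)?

perfect 4th

G#Δ7 (G# major seventh) has D# as its 5th, and E dominant seventh flat nine has G# as its 3rd.
From D# to G# is 5 semitones, exactly the perfect fourth.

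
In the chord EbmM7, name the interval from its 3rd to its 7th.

augmented fifth

Spelling the chord: Eb Gb Bb D.
3rd = Gb; 7th = D.
5 letter names make it a fifth; at 8 semitones (a half step wider than perfect) the quality is augmented.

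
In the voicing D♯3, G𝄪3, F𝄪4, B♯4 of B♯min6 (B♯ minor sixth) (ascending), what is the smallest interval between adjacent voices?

Adjacent intervals: D♯3→G𝄪3 = augmented fourth; G𝄪3→F𝄪4 = minor seventh; F𝄪4→B♯4 = perfect fourth.
The smallest is F𝄪4 to B♯4, a perfect fourth (5 semitones).

perfect fourth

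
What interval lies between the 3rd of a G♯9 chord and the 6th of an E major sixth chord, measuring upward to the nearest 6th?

minor second

The 3rd of G♯9 is B♯; the 6th of E major sixth is C♯.
B♯ up to C♯ is 1 semitone, a half step narrower than a major second, so the interval is minor.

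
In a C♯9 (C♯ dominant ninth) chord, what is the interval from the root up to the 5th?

perfect fifth

C♯9 is spelled C♯–E♯–G♯–B–D♯.
That puts C♯ below G♯.
C♯ up to G♯ spans 5 letter names and 7 semitones — a perfect fifth.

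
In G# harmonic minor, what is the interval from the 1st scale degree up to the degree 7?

major seventh

The scale runs G# A# B C# D# E F##.
So we need the interval from G# up to F##.
From G# to F## is 11 semitones, exactly the major seventh.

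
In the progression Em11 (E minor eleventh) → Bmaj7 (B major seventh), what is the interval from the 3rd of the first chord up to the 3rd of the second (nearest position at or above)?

The 3rd of Em11 (E minor eleventh) is G; the 3rd of Bmaj7 (B major seventh) is D#.
5 letter names make it a fifth; at 8 semitones (a half step wider than perfect) the quality is augmented.

augmented 5th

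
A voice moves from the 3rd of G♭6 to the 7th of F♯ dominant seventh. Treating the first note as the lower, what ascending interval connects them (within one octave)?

augmented fourth

G♭6 has B♭ as its 3rd, and F♯ dominant seventh has E as its 7th.
B♭ up to E is 6 semitones, a half step wider than a perfect fourth, so the interval is augmented.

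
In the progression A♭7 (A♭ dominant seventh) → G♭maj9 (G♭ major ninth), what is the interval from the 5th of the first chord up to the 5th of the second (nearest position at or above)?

minor 7th

The 5th of A♭7 (A♭ dominant seventh) is E♭; the 5th of G♭maj9 (G♭ major ninth) is D♭.
From E♭ to D♭: 10 semitones over a seventh = minor.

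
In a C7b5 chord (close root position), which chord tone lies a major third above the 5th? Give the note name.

C dominant seventh flat five is spelled C–E–Gb–Bb.
The 5th is Gb. A major third above Gb is Bb.
Bb is the chord's 7th.

Bb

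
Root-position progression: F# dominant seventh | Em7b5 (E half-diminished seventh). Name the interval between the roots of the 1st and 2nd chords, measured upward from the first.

m7

The roots are F# and E.
From F# to E: 10 semitones over a seventh = minor.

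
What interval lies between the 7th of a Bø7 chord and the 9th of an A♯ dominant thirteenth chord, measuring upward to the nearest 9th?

The 7th of Bø7 is A; the 9th of A♯ dominant thirteenth is B♯.
2 letter names make it a second; at 3 semitones (a half step wider than major) the quality is augmented.

augmented second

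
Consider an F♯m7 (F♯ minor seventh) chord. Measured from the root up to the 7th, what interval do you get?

The chord tones of F♯-7 (F♯ minor seventh) are F♯-A-C♯-E.
The root is F♯ and the 7th is E.
From F♯ to E: 10 semitones over a seventh = minor.

minor seventh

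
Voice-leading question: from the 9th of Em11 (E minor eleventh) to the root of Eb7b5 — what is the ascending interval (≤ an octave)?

diminished seventh

The 9th of Em11 (E minor eleventh) is F#; the root of Eb7b5 is Eb.
F# up to Eb is 9 semitones, a whole step narrower than a major seventh, so the interval is diminished.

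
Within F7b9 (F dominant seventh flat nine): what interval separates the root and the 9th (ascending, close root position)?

F7b9: F–A–C–E♭–G♭.
That puts F below G♭.
F up to G♭ is 13 semitones, a half step narrower than a major ninth, so the interval is minor.

minor 9th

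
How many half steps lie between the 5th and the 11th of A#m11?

10

The chord tones of A#m11 are A#, C#, E#, G#, B#, D#.
E# to D# is a minor seventh: 10 semitones.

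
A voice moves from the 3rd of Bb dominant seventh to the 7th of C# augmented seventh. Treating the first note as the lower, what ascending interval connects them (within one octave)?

Bb dominant seventh has D as its 3rd, and C# augmented seventh has B as its 7th.
D up to B spans 6 letter names and 9 semitones — a major sixth.

major 6th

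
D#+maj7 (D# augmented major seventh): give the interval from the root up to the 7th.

major seventh

D#+maj7 (D# augmented major seventh) is spelled D# F## A## C##.
Root = D#; 7th = C##.
From D# to C## is 11 semitones, exactly the major seventh.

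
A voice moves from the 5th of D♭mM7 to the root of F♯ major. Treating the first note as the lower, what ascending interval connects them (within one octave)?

augmented 6th

D♭mM7 has A♭ as its 5th, and F♯ major has F♯ as its root.
6 letter names make it a sixth; at 10 semitones (a half step wider than major) the quality is augmented.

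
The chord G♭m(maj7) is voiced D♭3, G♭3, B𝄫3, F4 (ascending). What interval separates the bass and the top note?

major 10th

The outer voices are D♭3 and F4.
Counting 10 letters and 16 half steps from D♭ gives a major tenth.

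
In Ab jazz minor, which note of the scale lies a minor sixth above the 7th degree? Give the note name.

Eb

The scale is Ab Bb Cb Db Eb F G.
The 7th degree is G; a minor sixth above that is Eb — scale degree 5.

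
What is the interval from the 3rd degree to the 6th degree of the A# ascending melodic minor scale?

A# melodic minor: A# B# C# D# E# F## G##.
So we need the interval from C# up to F##.
From C# to F##: 6 semitones over a fourth = augmented.

augmented fourth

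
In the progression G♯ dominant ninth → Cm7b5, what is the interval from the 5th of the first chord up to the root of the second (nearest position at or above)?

diminished seventh

G♯ dominant ninth has D♯ as its 5th, and Cm7b5 has C as its root.
From D♯ to C: 9 semitones over a seventh = diminished.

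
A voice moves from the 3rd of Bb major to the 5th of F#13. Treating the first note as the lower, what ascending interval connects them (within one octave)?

The 3rd of Bb major is D; the 5th of F#13 is C#.
From D to C# is 11 semitones, exactly the major seventh.

M7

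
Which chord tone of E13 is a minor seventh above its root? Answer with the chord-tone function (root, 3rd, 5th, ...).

The chord tones of E13 are E–G#–B–D–F#–C#.
The root is E. A minor seventh above E is D.
D is the chord's 7th.

7th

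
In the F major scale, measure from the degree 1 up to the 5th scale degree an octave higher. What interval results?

perfect twelfth

F major: F G A Bb C D E.
So we need the interval from F up to C.
From F to C is 19 semitones, exactly the perfect twelfth.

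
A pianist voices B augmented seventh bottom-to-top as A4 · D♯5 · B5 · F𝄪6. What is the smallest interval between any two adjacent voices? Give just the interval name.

augmented fourth

Adjacent intervals: A4→D♯5 = augmented fourth; D♯5→B5 = minor sixth; B5→F𝄪6 = augmented fifth.
The smallest is A4 to D♯5, an augmented fourth (6 semitones).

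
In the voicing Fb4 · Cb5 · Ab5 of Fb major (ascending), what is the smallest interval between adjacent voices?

Adjacent intervals: Fb4→Cb5 = perfect fifth; Cb5→Ab5 = major sixth.
The smallest is Fb4 to Cb5, a perfect fifth (7 semitones).

perfect fifth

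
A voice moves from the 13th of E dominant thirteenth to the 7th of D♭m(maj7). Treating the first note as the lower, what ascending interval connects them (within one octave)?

E dominant thirteenth has C♯ as its 13th, and D♭m(maj7) has C as its 7th.
8 letter names make it an octave; at 11 semitones (a half step narrower than perfect) the quality is diminished.

diminished octave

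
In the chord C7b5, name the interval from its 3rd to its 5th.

C7b5 is spelled C-E-G♭-B♭.
3rd = E; 5th = G♭.
E up to G♭ is 2 semitones, a whole step narrower than a major third, so the interval is diminished.

diminished third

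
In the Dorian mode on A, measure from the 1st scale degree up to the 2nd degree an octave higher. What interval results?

major ninth

A dorian: A B C D E F# G.
So we need the interval from A up to B.
From A to B is 14 semitones, exactly the major ninth.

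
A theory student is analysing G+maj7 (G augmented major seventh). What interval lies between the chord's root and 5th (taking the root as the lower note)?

Gmaj7#5 (G augmented major seventh) is spelled G-B-D#-F#.
That puts G below D#.
5 letter names make it a fifth; at 8 semitones (a half step wider than perfect) the quality is augmented.

augmented fifth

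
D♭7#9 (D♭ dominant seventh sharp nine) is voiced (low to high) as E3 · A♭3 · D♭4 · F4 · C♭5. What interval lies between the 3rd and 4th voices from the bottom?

Those voices are D♭4 and F4.
Counting 3 letters and 4 half steps from D♭ gives a major third.

major third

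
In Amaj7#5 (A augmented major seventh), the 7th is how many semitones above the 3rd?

A+maj7 is spelled A, C#, E#, G#.
C# to G# is a perfect fifth: 7 semitones.

7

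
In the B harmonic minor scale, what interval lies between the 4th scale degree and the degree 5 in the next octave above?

B harmonic minor: B C# D E F# G A#.
That puts E below F#.
Counting 9 letters and 14 half steps from E gives a major ninth.

major ninth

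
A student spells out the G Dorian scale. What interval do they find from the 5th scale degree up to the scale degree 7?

minor third

Spelling the G Dorian scale: G A Bb C D E F.
The 5th scale degree is D and the degree 7 is F.
From D to F: 3 semitones over a third = minor.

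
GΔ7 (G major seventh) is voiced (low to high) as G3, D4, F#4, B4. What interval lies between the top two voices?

Those voices are F#4 and B4.
From F# to B is 5 semitones, exactly the perfect fourth.

perfect fourth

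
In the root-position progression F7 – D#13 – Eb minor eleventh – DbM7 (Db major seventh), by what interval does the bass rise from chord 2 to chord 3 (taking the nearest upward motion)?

The roots are D# and Eb.
D# up to Eb is 0 semitones, a whole step narrower than a major second, so the interval is diminished.

diminished second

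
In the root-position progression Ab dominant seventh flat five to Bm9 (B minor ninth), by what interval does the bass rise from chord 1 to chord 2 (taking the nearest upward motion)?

The roots are Ab and B.
2 letter names make it a second; at 3 semitones (a half step wider than major) the quality is augmented.

augmented 2nd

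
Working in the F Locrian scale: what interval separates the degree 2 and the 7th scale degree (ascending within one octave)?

F locrian: F Gb Ab Bb Cb Db Eb.
The degree 2 is Gb and the 7th scale degree is Eb.
From Gb to Eb is 9 semitones, exactly the major sixth.

major 6th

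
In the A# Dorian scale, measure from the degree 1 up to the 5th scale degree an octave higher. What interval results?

perfect twelfth

A# dorian: A# B# C# D# E# F## G#.
So we need the interval from A# up to E#.
From A# to E# is 19 semitones, exactly the perfect twelfth.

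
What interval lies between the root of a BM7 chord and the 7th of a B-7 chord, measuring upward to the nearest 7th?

minor seventh

BM7 has B as its root, and B-7 has A as its 7th.
B up to A is 10 semitones, a half step narrower than a major seventh, so the interval is minor.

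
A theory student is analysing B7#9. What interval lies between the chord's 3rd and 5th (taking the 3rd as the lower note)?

minor 3rd

B7#9: B, D♯, F♯, A, C𝄪.
That puts D♯ below F♯.
From D♯ to F♯: 3 semitones over a third = minor.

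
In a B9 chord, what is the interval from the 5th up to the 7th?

The chord tones of B9 are B-D#-F#-A-C#.
That puts F# below A.
3 letter names make it a third; at 3 semitones (a half step narrower than major) the quality is minor.

minor third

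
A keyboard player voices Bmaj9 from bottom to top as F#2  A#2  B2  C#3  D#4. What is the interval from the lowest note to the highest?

M13

The outer voices are F#2 and D#4.
Counting 13 letters and 21 half steps from F# gives a major thirteenth.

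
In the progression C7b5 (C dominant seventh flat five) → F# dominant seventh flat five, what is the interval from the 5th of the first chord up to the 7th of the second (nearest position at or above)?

The 5th of C7b5 (C dominant seventh flat five) is Gb; the 7th of F# dominant seventh flat five is E.
Gb up to E is 10 semitones, a half step wider than a major sixth, so the interval is augmented.

augmented sixth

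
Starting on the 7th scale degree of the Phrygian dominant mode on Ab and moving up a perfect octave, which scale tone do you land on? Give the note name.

The scale is Ab Bbb C Db Eb Fb Gb.
The 7th scale degree is Gb; a perfect octave above that is Gb — scale degree 7.

Gb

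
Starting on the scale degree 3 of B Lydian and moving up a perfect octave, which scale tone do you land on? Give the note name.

The scale is B C# D# E# F# G# A#.
The scale degree 3 is D#; a perfect octave above that is D# — scale degree 3.

D#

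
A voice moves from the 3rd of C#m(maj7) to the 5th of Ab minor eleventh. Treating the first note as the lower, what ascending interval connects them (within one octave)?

The 3rd of C#m(maj7) is E; the 5th of Ab minor eleventh is Eb.
From E to Eb: 11 semitones over an octave = diminished.

diminished octave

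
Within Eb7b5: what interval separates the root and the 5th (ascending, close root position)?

diminished 5th

Spelling the chord: Eb, G, Bbb, Db.
That puts Eb below Bbb.
Eb up to Bbb is 6 semitones, a half step narrower than a perfect fifth, so the interval is diminished.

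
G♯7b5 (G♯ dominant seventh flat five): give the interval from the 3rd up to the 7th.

G♯7b5 is spelled G♯–B♯–D–F♯.
The 3rd is B♯ and the 7th is F♯.
B♯ up to F♯ is 6 semitones, a half step narrower than a perfect fifth, so the interval is diminished.

diminished fifth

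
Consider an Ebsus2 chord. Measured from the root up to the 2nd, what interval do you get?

major second

Ebsus2: Eb F Bb.
The root is Eb and the 2nd is F.
Eb up to F spans 2 letter names and 2 semitones — a major second.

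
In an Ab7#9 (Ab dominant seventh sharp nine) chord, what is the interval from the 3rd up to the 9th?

major 7th

The chord tones of Ab7#9 are Ab–C–Eb–Gb–B.
The 3rd is C and the 9th is B.
Counting 7 letters and 11 half steps from C gives a major seventh.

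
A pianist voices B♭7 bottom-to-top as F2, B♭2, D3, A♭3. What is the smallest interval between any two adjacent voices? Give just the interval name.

M3

Adjacent intervals: F2→B♭2 = perfect fourth; B♭2→D3 = major third; D3→A♭3 = diminished fifth.
The smallest is B♭2 to D3, a major third (4 semitones).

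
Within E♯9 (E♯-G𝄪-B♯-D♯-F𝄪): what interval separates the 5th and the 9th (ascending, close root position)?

P5

That puts B♯ below F𝄪.
Counting 5 letters and 7 half steps from B♯ gives a perfect fifth.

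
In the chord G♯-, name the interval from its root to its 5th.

perfect fifth

G♯-: G♯ B D♯.
Root = G♯; 5th = D♯.
Counting 5 letters and 7 half steps from G♯ gives a perfect fifth.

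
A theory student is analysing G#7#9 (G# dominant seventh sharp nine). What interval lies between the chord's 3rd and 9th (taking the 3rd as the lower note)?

M7

The chord tones of G# dominant seventh sharp nine are G#–B#–D#–F#–A##.
The 3rd is B# and the 9th is A##.
From B# to A## is 11 semitones, exactly the major seventh.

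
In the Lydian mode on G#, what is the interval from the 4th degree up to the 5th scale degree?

Spelling the Lydian mode on G#: G# A# B# C## D# E# F##.
That puts C## below D#.
From C## to D#: 1 semitone over a second = minor.

minor second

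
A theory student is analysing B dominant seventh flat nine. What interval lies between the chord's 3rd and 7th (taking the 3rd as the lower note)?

diminished 5th

The chord tones of B7b9 are B–D#–F#–A–C.
That puts D# below A.
D# up to A is 6 semitones, a half step narrower than a perfect fifth, so the interval is diminished.
This 3–7 tritone is the characteristic tension at the heart of the dominant sound.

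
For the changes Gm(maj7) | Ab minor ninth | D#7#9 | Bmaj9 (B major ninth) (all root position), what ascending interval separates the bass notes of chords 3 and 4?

minor sixth

The roots are D# and B.
D# up to B is 8 semitones, a half step narrower than a major sixth, so the interval is minor.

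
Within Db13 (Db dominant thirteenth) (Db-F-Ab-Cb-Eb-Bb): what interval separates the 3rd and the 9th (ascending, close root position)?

minor 7th

The 3rd is F and the 9th is Eb.
7 letter names make it a seventh; at 10 semitones (a half step narrower than major) the quality is minor.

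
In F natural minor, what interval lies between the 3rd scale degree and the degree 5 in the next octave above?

major tenth

F natural minor: F G Ab Bb C Db Eb.
3rd scale degree = Ab; degree 5 (up an octave) = C.
Counting 10 letters and 16 half steps from Ab gives a major tenth.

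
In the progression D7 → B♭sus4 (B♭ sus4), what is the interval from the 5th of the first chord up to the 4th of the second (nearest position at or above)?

The 5th of D7 is A; the 4th of B♭sus4 (B♭ sus4) is E♭.
From A to E♭: 6 semitones over a fifth = diminished.

diminished 5th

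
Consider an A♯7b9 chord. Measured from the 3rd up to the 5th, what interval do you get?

A♯ dominant seventh flat nine: A♯ C𝄪 E♯ G♯ B.
3rd = C𝄪; 5th = E♯.
3 letter names make it a third; at 3 semitones (a half step narrower than major) the quality is minor.

minor 3rd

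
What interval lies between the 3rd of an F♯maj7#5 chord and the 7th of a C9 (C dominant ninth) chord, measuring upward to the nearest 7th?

F♯maj7#5 has A♯ as its 3rd, and C9 (C dominant ninth) has B♭ as its 7th.
From A♯ to B♭: 0 semitones over a second = diminished.

d2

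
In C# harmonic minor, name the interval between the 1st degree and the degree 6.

Spelling C# harmonic minor: C# D# E F# G# A B#.
That puts C# below A.
From C# to A: 8 semitones over a sixth = minor.

minor sixth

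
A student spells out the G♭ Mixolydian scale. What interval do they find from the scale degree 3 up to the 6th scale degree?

Spelling the G♭ Mixolydian scale: G♭ A♭ B♭ C♭ D♭ E♭ F♭.
Scale degree 3 = B♭; scale degree 6 = E♭.
From B♭ to E♭ is 5 semitones, exactly the perfect fourth.

perfect 4th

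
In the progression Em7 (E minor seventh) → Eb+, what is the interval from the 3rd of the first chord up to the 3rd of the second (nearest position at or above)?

The 3rd of Em7 (E minor seventh) is G; the 3rd of Eb+ is G.
Counting 1 letters and 0 half steps from G gives a perfect unison.

perfect unison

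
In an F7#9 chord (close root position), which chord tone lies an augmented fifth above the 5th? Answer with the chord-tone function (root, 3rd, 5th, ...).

9th

The chord tones of F dominant seventh sharp nine are F, A, C, Eb, G#.
The 5th is C. An augmented fifth above C is G#.
G# is the chord's 9th.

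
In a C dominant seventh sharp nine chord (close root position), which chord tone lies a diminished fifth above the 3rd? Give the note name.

Spelling the chord: C-E-G-B♭-D♯.
The 3rd is E. A diminished fifth above E is B♭.
B♭ is the chord's 7th.

Bb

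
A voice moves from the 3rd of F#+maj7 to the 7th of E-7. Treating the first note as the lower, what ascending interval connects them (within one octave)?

diminished 4th

The 3rd of F#+maj7 is A#; the 7th of E-7 is D.
From A# to D: 4 semitones over a fourth = diminished.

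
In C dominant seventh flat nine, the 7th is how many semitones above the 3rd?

C7b9 (C dominant seventh flat nine): C, E, G, B♭, D♭.
E to B♭ is a diminished fifth: 6 semitones.

6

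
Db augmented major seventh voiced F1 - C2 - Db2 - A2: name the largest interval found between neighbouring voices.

Adjacent intervals: F1→C2 = perfect fifth; C2→Db2 = minor second; Db2→A2 = augmented fifth.
The largest is Db2 to A2, an augmented fifth (8 semitones).

A5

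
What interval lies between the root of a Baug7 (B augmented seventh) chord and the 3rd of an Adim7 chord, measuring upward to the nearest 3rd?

minor second

The root of Baug7 (B augmented seventh) is B; the 3rd of Adim7 is C.
B up to C is 1 semitone, a half step narrower than a major second, so the interval is minor.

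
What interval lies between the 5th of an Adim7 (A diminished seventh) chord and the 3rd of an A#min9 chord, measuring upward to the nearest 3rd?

The 5th of Adim7 (A diminished seventh) is Eb; the 3rd of A#min9 is C#.
Eb up to C# is 10 semitones, a half step wider than a major sixth, so the interval is augmented.

augmented sixth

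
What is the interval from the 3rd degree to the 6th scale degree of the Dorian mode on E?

A4

E dorian: E F# G A B C# D.
3rd degree = G; scale degree 6 = C#.
From G to C#: 6 semitones over a fourth = augmented.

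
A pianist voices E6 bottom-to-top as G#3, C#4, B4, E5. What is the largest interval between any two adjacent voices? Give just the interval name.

Adjacent intervals: G#3→C#4 = perfect fourth; C#4→B4 = minor seventh; B4→E5 = perfect fourth.
The largest is C#4 to B4, a minor seventh (10 semitones).

minor seventh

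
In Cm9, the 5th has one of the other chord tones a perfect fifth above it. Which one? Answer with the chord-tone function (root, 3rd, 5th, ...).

Cmin9 is spelled C-E♭-G-B♭-D.
The 5th is G. A perfect fifth above G is D.
D is the chord's 9th.

9th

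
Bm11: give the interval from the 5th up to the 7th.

minor 3rd

The chord tones of Bm11 (B minor eleventh) are B, D, F#, A, C#, E.
The 5th is F# and the 7th is A.
3 letter names make it a third; at 3 semitones (a half step narrower than major) the quality is minor.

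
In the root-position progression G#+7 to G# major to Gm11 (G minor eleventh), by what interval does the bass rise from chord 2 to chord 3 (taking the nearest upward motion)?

The roots are G# and G.
G# up to G is 11 semitones, a half step narrower than a perfect octave, so the interval is diminished.

diminished octave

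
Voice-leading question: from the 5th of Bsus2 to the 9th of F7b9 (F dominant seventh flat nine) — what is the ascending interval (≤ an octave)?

d2

Bsus2 has F# as its 5th, and F7b9 (F dominant seventh flat nine) has Gb as its 9th.
F# up to Gb is 0 semitones, a whole step narrower than a major second, so the interval is diminished.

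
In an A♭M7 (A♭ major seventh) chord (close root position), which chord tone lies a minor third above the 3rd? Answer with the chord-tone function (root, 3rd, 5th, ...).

5th

A♭ major seventh: A♭, C, E♭, G.
The 3rd is C. A minor third above C is E♭.
E♭ is the chord's 5th.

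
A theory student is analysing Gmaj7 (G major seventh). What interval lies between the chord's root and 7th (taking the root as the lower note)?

major 7th

GM7 is spelled G–B–D–F#.
That puts G below F#.
G up to F# spans 7 letter names and 11 semitones — a major seventh.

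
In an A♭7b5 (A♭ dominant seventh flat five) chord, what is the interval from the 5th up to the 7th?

A♭ dominant seventh flat five is spelled A♭ C E𝄫 G♭.
The 5th is E𝄫 and the 7th is G♭.
Counting 3 letters and 4 half steps from E𝄫 gives a major third.

major 3rd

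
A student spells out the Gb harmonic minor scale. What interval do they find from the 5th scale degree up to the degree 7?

The scale runs Gb Ab Bbb Cb Db Ebb F.
That puts Db below F.
Db up to F spans 3 letter names and 4 semitones — a major third.

major 3rd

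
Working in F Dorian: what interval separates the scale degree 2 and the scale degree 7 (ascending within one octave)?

minor sixth

The scale runs F G A♭ B♭ C D E♭.
So we need the interval from G up to E♭.
From G to E♭: 8 semitones over a sixth = minor.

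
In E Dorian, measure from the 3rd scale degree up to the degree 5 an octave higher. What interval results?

The scale runs E F# G A B C# D.
3rd scale degree = G; scale degree 5 (up an octave) = B.
G up to B spans 10 letter names and 16 semitones — a major tenth.

M10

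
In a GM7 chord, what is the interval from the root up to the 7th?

G major seventh is spelled G–B–D–F#.
The root is G and the 7th is F#.
Counting 7 letters and 11 half steps from G gives a major seventh.

major 7th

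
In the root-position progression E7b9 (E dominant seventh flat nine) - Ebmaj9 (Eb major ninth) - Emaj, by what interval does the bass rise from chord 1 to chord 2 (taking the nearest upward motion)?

The roots are E and Eb.
From E to Eb: 11 semitones over an octave = diminished.

diminished octave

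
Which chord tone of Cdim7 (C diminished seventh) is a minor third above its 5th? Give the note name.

Bbb

Spelling the chord: C Eb Gb Bbb.
The 5th is Gb. A minor third above Gb is Bbb.
Bbb is the chord's 7th.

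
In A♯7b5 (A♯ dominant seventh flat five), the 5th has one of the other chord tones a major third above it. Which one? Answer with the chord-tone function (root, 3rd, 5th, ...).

7th

Spelling the chord: A♯–C𝄪–E–G♯.
The 5th is E. A major third above E is G♯.
G♯ is the chord's 7th.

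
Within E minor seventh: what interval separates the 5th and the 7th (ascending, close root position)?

Emin7 is spelled E-G-B-D.
So we need the interval from B up to D.
B up to D is 3 semitones, a half step narrower than a major third, so the interval is minor.

minor third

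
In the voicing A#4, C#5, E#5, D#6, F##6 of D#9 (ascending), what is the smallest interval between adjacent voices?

Adjacent intervals: A#4→C#5 = minor third; C#5→E#5 = major third; E#5→D#6 = minor seventh; D#6→F##6 = major third.
The smallest is A#4 to C#5, a minor third (3 semitones).

minor 3rd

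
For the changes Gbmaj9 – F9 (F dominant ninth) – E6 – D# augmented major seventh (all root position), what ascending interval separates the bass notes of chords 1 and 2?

major 7th

The roots are Gb and F.
From Gb to F is 11 semitones, exactly the major seventh.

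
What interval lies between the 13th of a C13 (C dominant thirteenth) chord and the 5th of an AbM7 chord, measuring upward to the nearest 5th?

diminished 5th

The 13th of C13 (C dominant thirteenth) is A; the 5th of AbM7 is Eb.
5 letter names make it a fifth; at 6 semitones (a half step narrower than perfect) the quality is diminished.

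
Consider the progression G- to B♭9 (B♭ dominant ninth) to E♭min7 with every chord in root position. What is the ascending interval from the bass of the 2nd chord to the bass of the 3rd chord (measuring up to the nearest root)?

perfect fourth

The roots are B♭ and E♭.
From B♭ to E♭ is 5 semitones, exactly the perfect fourth.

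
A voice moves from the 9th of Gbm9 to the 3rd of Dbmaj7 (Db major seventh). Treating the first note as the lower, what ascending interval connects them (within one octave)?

major sixth

Gbm9 has Ab as its 9th, and Dbmaj7 (Db major seventh) has F as its 3rd.
Ab up to F spans 6 letter names and 9 semitones — a major sixth.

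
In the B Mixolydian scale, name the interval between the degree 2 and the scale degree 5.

B mixolydian: B C♯ D♯ E F♯ G♯ A.
Degree 2 = C♯; degree 5 = F♯.
From C♯ to F♯ is 5 semitones, exactly the perfect fourth.

P4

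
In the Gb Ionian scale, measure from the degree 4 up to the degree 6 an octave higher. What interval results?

major tenth

The scale runs Gb Ab Bb Cb Db Eb F.
That puts Cb below Eb.
Counting 10 letters and 16 half steps from Cb gives a major tenth.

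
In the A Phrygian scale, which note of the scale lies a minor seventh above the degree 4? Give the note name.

The scale is A Bb C D E F G.
The degree 4 is D; a minor seventh above that is C — scale degree 3.

C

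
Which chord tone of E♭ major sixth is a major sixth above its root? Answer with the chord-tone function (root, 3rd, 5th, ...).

6th

E♭6 (E♭ major sixth) is spelled E♭, G, B♭, C.
The root is E♭. A major sixth above E♭ is C.
C is the chord's 6th.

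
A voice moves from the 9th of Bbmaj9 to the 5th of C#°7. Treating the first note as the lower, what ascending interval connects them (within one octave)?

Bbmaj9 has C as its 9th, and C#°7 has G as its 5th.
From C to G is 7 semitones, exactly the perfect fifth.

P5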